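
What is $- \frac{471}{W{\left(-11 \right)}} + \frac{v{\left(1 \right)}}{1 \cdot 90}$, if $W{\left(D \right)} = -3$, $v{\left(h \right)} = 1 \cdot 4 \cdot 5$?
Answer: $\frac{1415}{9} \approx 157.22$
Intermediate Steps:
$v{\left(h \right)} = 20$ ($v{\left(h \right)} = 4 \cdot 5 = 20$)
$- \frac{471}{W{\left(-11 \right)}} + \frac{v{\left(1 \right)}}{1 \cdot 90} = - \frac{471}{-3} + \frac{20}{1 \cdot 90} = \left(-471\right) \left(- \frac{1}{3}\right) + \frac{20}{90} = 157 + 20 \cdot \frac{1}{90} = 157 + \frac{2}{9} = \frac{1415}{9}$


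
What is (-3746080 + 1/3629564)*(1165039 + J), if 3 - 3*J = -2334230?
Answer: -39629778266021421325/5444346 ≈ -7.2791e+12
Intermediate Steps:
J = 2334233/3 (J = 1 - ⅓*(-2334230) = 1 + 2334230/3 = 2334233/3 ≈ 7.7808e+5)
(-3746080 + 1/3629564)*(1165039 + J) = (-3746080 + 1/3629564)*(1165039 + 2334233/3) = (-3746080 + 1/3629564)*(5829350/3) = -13596637109119/3629564*5829350/3 = -39629778266021421325/5444346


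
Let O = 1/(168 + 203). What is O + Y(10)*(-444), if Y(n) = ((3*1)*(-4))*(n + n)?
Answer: 39533761/371 ≈ 1.0656e+5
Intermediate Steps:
O = 1/371 ≈ 0.0026954
Y(n) = -24*n (Y(n) = (3*(-4))*(2*n) = -24*n)
O + Y(10)*(-444) = 1/371 - 24*10*(-444) = 1/371 - 240*(-444) = 1/371 + 106560 = 39533761/371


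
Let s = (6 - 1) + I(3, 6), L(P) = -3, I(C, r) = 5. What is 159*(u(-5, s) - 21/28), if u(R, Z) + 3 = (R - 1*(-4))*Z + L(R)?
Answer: -10653/4 ≈ -2663.3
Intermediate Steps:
s = 10 (s = (6 - 1) + 5 = 5 + 5 = 10)
u(R, Z) = -6 + Z*(4 + R) (u(R, Z) = -3 + ((R - 1*(-4))*Z - 3) = -3 + ((R + 4)*Z - 3) = -3 + ((4 + R)*Z - 3) = -3 + (Z*(4 + R) - 3) = -3 + (-3 + Z*(4 + R)) = -6 + Z*(4 + R))
159*(u(-5, s) - 21/28) = 159*((-6 + 4*10 - 5*10) - 21/28) = 159*((-6 + 40 - 50) - 21*1/28) = 159*(-16 - ¾) = 159*(-67/4) = -10653/4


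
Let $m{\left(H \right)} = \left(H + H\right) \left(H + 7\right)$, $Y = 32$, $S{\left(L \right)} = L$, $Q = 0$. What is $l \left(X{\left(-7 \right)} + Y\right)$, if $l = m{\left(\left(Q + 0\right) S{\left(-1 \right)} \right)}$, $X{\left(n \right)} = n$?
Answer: $0$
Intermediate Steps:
$m{\left(H \right)} = 2 H \left(7 + H\right)$
$l = 0$ ($l = 2 \left(0 + 0\right) \left(-1\right) \left(7 + \left(0 + 0\right) \left(-1\right)\right) = 2 \cdot 0 \left(-1\right) \left(7 + 0 \left(-1\right)\right) = 2 \cdot 0 \left(7 + 0\right) = 2 \cdot 0 \cdot 7 = 0$)
$l \left(X{\left(-7 \right)} + Y\right) = 0 \left(-7 + 32\right) = 0 \cdot 25 = 0$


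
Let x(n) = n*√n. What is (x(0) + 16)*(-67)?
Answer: -1072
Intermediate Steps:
x(n) = n^(3/2)
(x(0) + 16)*(-67) = (0^(3/2) + 16)*(-67) = (0 + 16)*(-67) = 16*(-67) = -1072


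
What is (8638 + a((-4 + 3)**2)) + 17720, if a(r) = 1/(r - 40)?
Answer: 1027961/39 ≈ 26358.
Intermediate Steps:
a(r) = 1/(-40 + r)
(8638 + a((-4 + 3)**2)) + 17720 = (8638 + 1/(-40 + (-4 + 3)**2)) + 17720 = (8638 + 1/(-40 + (-1)**2)) + 17720 = (8638 + 1/(-40 + 1)) + 17720 = (8638 + 1/(-39)) + 17720 = (8638 - 1/39) + 17720 = 336881/39 + 17720 = 1027961/39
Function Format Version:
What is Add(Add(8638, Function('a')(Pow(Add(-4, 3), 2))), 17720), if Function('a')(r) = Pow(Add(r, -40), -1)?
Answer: Rational(1027961, 39) ≈ 26358.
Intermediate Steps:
Function('a')(r) = Pow(Add(-40, r), -1)
Add(Add(8638, Function('a')(Pow(Add(-4, 3), 2))), 17720) = Add(Add(8638, Pow(Add(-40, Pow(Add(-4, 3), 2)), -1)), 17720) = Add(Add(8638, Pow(Add(-40, Pow(-1, 2)), -1)), 17720) = Add(Add(8638, Pow(Add(-40, 1), -1)), 17720) = Add(Add(8638, Pow(-39, -1)), 17720) = Add(Add(8638, Rational(-1, 39)), 17720) = Add(Rational(336881, 39), 17720) = Rational(1027961, 39)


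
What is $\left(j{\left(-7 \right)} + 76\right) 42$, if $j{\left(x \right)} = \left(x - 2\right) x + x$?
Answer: $5544$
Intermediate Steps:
$j{\left(x \right)} = x + x \left(-2 + x\right)$ ($j{\left(x \right)} = \left(-2 + x\right) x + x = x \left(-2 + x\right) + x = x + x \left(-2 + x\right)$)
$\left(j{\left(-7 \right)} + 76\right) 42 = \left(- 7 \left(-1 - 7\right) + 76\right) 42 = \left(\left(-7\right) \left(-8\right) + 76\right) 42 = \left(56 + 76\right) 42 = 132 \cdot 42 = 5544$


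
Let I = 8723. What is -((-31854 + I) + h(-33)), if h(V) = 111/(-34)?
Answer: 786565/34 ≈ 23134.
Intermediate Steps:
h(V) = -111/34 (h(V) = 111*(-1/34) = -111/34)
-((-31854 + I) + h(-33)) = -((-31854 + 8723) - 111/34) = -(-23131 - 111/34) = -1*(-786565/34) = 786565/34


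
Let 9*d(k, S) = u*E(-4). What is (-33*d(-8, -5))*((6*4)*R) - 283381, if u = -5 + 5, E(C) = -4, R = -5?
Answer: -283381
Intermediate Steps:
u = 0
d(k, S) = 0 (d(k, S) = (0*(-4))/9 = (⅑)*0 = 0)
(-33*d(-8, -5))*((6*4)*R) - 283381 = (-33*0)*((6*4)*(-5)) - 283381 = 0*(24*(-5)) - 283381 = 0*(-120) - 283381 = 0 - 283381 = -283381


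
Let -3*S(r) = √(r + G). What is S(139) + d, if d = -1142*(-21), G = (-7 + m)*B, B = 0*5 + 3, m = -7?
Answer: 23982 - √97/3 ≈ 23979.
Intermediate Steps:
B = 3 (B = 0 + 3 = 3)
G = -42 (G = (-7 - 7)*3 = -14*3 = -42)
d = 23982
S(r) = -√(-42 + r)/3 (S(r) = -√(r - 42)/3 = -√(-42 + r)/3)
S(139) + d = -√(-42 + 139)/3 + 23982 = -√97/3 + 23982 = 23982 - √97/3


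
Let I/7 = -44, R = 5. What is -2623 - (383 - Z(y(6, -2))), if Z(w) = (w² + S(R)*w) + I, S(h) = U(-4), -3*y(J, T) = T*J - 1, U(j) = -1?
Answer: -29696/9 ≈ -3299.6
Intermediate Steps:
y(J, T) = ⅓ - J*T/3 (y(J, T) = -(T*J - 1)/3 = -(J*T - 1)/3 = -(-1 + J*T)/3 = ⅓ - J*T/3)
I = -308 (I = 7*(-44) = -308)
S(h) = -1
Z(w) = -308 + w² - w (Z(w) = (w² - w) - 308 = -308 + w² - w)
-2623 - (383 - Z(y(6, -2))) = -2623 - (383 - (-308 + (⅓ - ⅓*6*(-2))² - (⅓ - ⅓*6*(-2)))) = -2623 - (383 - (-308 + (⅓ + 4)² - (⅓ + 4))) = -2623 - (383 - (-308 + (13/3)² - 1*13/3)) = -2623 - (383 - (-308 + 169/9 - 13/3)) = -2623 - (383 - 1*(-2642/9)) = -2623 - (383 + 2642/9) = -2623 - 1*6089/9 = -2623 - 6089/9 = -29696/9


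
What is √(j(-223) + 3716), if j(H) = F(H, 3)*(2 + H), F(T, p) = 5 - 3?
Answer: √3274 ≈ 57.219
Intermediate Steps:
F(T, p) = 2
j(H) = 4 + 2*H (j(H) = 2*(2 + H) = 4 + 2*H)
√(j(-223) + 3716) = √((4 + 2*(-223)) + 3716) = √((4 - 446) + 3716) = √(-442 + 3716) = √3274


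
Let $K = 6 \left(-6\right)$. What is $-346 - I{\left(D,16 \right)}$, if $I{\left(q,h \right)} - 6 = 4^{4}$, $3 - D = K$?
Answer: $-608$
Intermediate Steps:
$K = -36$
$D = 39$ ($D = 3 - -36 = 3 + 36 = 39$)
$I{\left(q,h \right)} = 262$ ($I{\left(q,h \right)} = 6 + 4^{4} = 6 + 256 = 262$)
$-346 - I{\left(D,16 \right)} = -346 - 262 = -608$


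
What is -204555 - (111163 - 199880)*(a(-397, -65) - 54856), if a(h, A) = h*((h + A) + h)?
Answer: 25387673184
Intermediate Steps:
a(h, A) = h*(A + 2*h) (a(h, A) = h*((A + h) + h) = h*(A + 2*h))
-204555 - (111163 - 199880)*(a(-397, -65) - 54856) = -204555 - (111163 - 199880)*(-397*(-65 + 2*(-397)) - 54856) = -204555 - (-88717)*(-397*(-65 - 794) - 54856) = -204555 - (-88717)*(-397*(-859) - 54856) = -204555 - (-88717)*(341023 - 54856) = -204555 - (-88717)*286167 = -204555 - 1*(-25387877739) = -204555 + 25387877739 = 25387673184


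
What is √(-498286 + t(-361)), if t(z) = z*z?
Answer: 3*I*√40885 ≈ 606.6*I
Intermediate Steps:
t(z) = z²
√(-498286 + t(-361)) = √(-498286 + (-361)²) = √(-498286 + 130321) = √(-367965) = 3*I*√40885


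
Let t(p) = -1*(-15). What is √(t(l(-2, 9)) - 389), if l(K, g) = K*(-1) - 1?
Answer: I*√374 ≈ 19.339*I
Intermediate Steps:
l(K, g) = -1 - K (l(K, g) = -K - 1 = -1 - K)
t(p) = 15
√(t(l(-2, 9)) - 389) = √(15 - 389) = √(-374) = I*√374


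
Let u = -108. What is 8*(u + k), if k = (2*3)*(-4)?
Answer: -1056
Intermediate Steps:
k = -24 (k = 6*(-4) = -24)
8*(u + k) = 8*(-108 - 24) = 8*(-132) = -1056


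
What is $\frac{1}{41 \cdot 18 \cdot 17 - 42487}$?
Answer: $- \frac{1}{29941} \approx -3.3399 \cdot 10^{-5}$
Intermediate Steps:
$\frac{1}{41 \cdot 18 \cdot 17 - 42487} = \frac{1}{738 \cdot 17 - 42487} = \frac{1}{12546 - 42487} = \frac{1}{-29941} = - \frac{1}{29941}$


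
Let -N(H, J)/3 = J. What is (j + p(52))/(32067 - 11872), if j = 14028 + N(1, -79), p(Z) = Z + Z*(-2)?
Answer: 14213/20195 ≈ 0.70379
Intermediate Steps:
p(Z) = -Z (p(Z) = Z - 2*Z = -Z)
N(H, J) = -3*J
j = 14265 (j = 14028 - 3*(-79) = 14028 + 237 = 14265)
(j + p(52))/(32067 - 11872) = (14265 - 1*52)/(32067 - 11872) = (14265 - 52)/20195 = 14213*(1/20195) = 14213/20195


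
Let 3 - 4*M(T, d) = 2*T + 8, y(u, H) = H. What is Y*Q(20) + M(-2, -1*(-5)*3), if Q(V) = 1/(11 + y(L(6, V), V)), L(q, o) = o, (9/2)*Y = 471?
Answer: 1163/372 ≈ 3.1263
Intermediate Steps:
Y = 314/3 (Y = (2/9)*471 = 314/3 ≈ 104.67)
Q(V) = 1/(11 + V)
M(T, d) = -5/4 - T/2 (M(T, d) = 3/4 - (2*T + 8)/4 = 3/4 - (8 + 2*T)/4 = 3/4 + (-2 - T/2) = -5/4 - T/2)
Y*Q(20) + M(-2, -1*(-5)*3) = 314/(3*(11 + 20)) + (-5/4 - 1/2*(-2)) = (314/3)/31 + (-5/4 + 1) = (314/3)*(1/31) - 1/4 = 314/93 - 1/4 = 1163/372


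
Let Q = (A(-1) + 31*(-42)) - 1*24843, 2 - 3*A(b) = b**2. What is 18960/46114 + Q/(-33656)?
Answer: 1382814689/1164009588 ≈ 1.1880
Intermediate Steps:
A(b) = 2/3 - b**2/3
Q = -78434/3 (Q = ((2/3 - 1/3*(-1)**2) + 31*(-42)) - 1*24843 = ((2/3 - 1/3*1) - 1302) - 24843 = ((2/3 - 1/3) - 1302) - 24843 = (1/3 - 1302) - 24843 = -3905/3 - 24843 = -78434/3 ≈ -26145.)
18960/46114 + Q/(-33656) = 18960/46114 - 78434/3/(-33656) = 18960*(1/46114) - 78434/3*(-1/33656) = 9480/23057 + 39217/50484 = 1382814689/1164009588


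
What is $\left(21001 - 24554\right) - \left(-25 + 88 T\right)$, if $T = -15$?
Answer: $-2208$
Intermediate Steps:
$\left(21001 - 24554\right) - \left(-25 + 88 T\right) = \left(21001 - 24554\right) + \left(25 - -1320\right) = -3553 + \left(25 + 1320\right) = -3553 + 1345 = -2208$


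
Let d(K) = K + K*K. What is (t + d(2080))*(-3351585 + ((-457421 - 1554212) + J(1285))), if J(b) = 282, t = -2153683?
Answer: -11663297123992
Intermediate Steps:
d(K) = K + K²
(t + d(2080))*(-3351585 + ((-457421 - 1554212) + J(1285))) = (-2153683 + 2080*(1 + 2080))*(-3351585 + ((-457421 - 1554212) + 282)) = (-2153683 + 2080*2081)*(-3351585 + (-2011633 + 282)) = (-2153683 + 4328480)*(-3351585 - 2011351) = 2174797*(-5362936) = -11663297123992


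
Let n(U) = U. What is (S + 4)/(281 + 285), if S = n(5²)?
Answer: 29/566 ≈ 0.051237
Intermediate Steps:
S = 25 (S = 5² = 25)
(S + 4)/(281 + 285) = (25 + 4)/(281 + 285) = 29/566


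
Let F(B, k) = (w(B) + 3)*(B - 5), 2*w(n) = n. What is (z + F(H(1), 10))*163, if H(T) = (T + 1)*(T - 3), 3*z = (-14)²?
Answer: 27547/3 ≈ 9182.3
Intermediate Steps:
w(n) = n/2
z = 196/3 (z = (⅓)*(-14)² = (⅓)*196 = 196/3 ≈ 65.333)
H(T) = (1 + T)*(-3 + T)
F(B, k) = (-5 + B)*(3 + B/2) (F(B, k) = (B/2 + 3)*(B - 5) = (3 + B/2)*(-5 + B) = (-5 + B)*(3 + B/2))
(z + F(H(1), 10))*163 = (196/3 + (-15 + (-3 + 1² - 2*1)/2 + (-3 + 1² - 2*1)²/2))*163 = (196/3 + (-15 + (-3 + 1 - 2)/2 + (-3 + 1 - 2)²/2))*163 = (196/3 + (-15 + (½)*(-4) + (½)*(-4)²))*163 = (196/3 + (-15 - 2 + (½)*16))*163 = (196/3 + (-15 - 2 + 8))*163 = (196/3 - 9)*163 = (169/3)*163 = 27547/3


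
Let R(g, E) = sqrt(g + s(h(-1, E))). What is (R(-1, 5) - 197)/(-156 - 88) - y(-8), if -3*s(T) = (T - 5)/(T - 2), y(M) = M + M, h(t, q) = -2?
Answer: 4101/244 - I*sqrt(57)/1464 ≈ 16.807 - 0.005157*I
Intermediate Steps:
y(M) = 2*M
s(T) = -(-5 + T)/(3*(-2 + T)) (s(T) = -(T - 5)/(3*(T - 2)) = -(-5 + T)/(3*(-2 + T)))
R(g, E) = sqrt(-7/12 + g) (R(g, E) = sqrt(g + (5 - 1*(-2))/(3*(-2 - 2))) = sqrt(g + (1/3)*(5 + 2)/(-4)) = sqrt(g + (1/3)*(-1/4)*7) = sqrt(g - 7/12) = sqrt(-7/12 + g))
(R(-1, 5) - 197)/(-156 - 88) - y(-8) = (sqrt(-21 + 36*(-1))/6 - 197)/(-156 - 88) - 2*(-8) = (sqrt(-21 - 36)/6 - 197)/(-244) - 1*(-16) = (sqrt(-57)/6 - 197)*(-1/244) + 16 = ((I*sqrt(57))/6 - 197)*(-1/244) + 16 = (I*sqrt(57)/6 - 197)*(-1/244) + 16 = (-197 + I*sqrt(57)/6)*(-1/244) + 16 = (197/244 - I*sqrt(57)/1464) + 16 = 4101/244 - I*sqrt(57)/1464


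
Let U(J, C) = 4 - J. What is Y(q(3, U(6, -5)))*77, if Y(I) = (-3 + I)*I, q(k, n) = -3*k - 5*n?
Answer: -154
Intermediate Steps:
q(k, n) = -5*n - 3*k
Y(I) = I*(-3 + I)
Y(q(3, U(6, -5)))*77 = ((-5*(4 - 1*6) - 3*3)*(-3 + (-5*(4 - 1*6) - 3*3)))*77 = ((-5*(4 - 6) - 9)*(-3 + (-5*(4 - 6) - 9)))*77 = ((-5*(-2) - 9)*(-3 + (-5*(-2) - 9)))*77 = ((10 - 9)*(-3 + (10 - 9)))*77 = (1*(-3 + 1))*77 = (1*(-2))*77 = -2*77 = -154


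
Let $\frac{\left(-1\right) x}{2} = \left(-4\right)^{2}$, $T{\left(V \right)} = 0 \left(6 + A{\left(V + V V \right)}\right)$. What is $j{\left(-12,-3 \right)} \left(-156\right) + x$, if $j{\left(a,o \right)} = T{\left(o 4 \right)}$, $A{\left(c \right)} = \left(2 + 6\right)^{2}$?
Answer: $-32$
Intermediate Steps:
$A{\left(c \right)} = 64$ ($A{\left(c \right)} = 8^{2} = 64$)
$T{\left(V \right)} = 0$ ($T{\left(V \right)} = 0 \left(6 + 64\right) = 0 \cdot 70 = 0$)
$j{\left(a,o \right)} = 0$
$x = -32$ ($x = - 2 \left(-4\right)^{2} = \left(-2\right) 16 = -32$)
$j{\left(-12,-3 \right)} \left(-156\right) + x = 0 \left(-156\right) - 32 = 0 - 32 = -32$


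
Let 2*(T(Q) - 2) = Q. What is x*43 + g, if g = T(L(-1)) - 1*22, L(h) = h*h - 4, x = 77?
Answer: 6579/2 ≈ 3289.5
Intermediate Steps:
L(h) = -4 + h² (L(h) = h² - 4 = -4 + h²)
T(Q) = 2 + Q/2
g = -43/2 (g = (2 + (-4 + (-1)²)/2) - 1*22 = (2 + (-4 + 1)/2) - 22 = (2 + (½)*(-3)) - 22 = (2 - 3/2) - 22 = ½ - 22 = -43/2 ≈ -21.500)
x*43 + g = 77*43 - 43/2 = 3311 - 43/2 = 6579/2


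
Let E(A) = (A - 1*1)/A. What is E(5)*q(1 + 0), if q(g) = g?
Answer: ⅘ ≈ 0.80000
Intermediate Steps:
E(A) = (-1 + A)/A (E(A) = (A - 1)/A = (-1 + A)/A)
E(5)*q(1 + 0) = ((-1 + 5)/5)*(1 + 0) = ((⅕)*4)*1 = (⅘)*1 = ⅘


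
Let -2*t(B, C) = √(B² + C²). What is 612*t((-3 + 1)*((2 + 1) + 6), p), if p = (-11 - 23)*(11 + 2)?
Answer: -612*√48922 ≈ -1.3536e+5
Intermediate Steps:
p = -442 (p = -34*13 = -442)
t(B, C) = -√(B² + C²)/2
612*t((-3 + 1)*((2 + 1) + 6), p) = 612*(-√(((-3 + 1)*((2 + 1) + 6))² + (-442)²)/2) = 612*(-√((-2*(3 + 6))² + 195364)/2) = 612*(-√((-2*9)² + 195364)/2) = 612*(-√((-18)² + 195364)/2) = 612*(-√(324 + 195364)/2) = 612*(-√48922) = -612*√48922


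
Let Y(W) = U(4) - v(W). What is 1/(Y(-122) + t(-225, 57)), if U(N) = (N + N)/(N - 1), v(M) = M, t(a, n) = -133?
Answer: -3/25 ≈ -0.12000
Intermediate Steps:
U(N) = 2*N/(-1 + N) (U(N) = (2*N)/(-1 + N) = 2*N/(-1 + N))
Y(W) = 8/3 - W (Y(W) = 2*4/(-1 + 4) - W = 2*4/3 - W = 2*4*(1/3) - W = 8/3 - W)
1/(Y(-122) + t(-225, 57)) = 1/((8/3 - 1*(-122)) - 133) = 1/((8/3 + 122) - 133) = 1/(374/3 - 133) = 1/(-25/3) = -3/25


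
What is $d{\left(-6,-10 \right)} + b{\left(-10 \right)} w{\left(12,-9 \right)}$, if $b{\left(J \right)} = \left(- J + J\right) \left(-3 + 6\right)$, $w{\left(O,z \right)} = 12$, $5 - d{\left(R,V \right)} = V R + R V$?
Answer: $-115$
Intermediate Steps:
$d{\left(R,V \right)} = 5 - 2 R V$ ($d{\left(R,V \right)} = 5 - \left(V R + R V\right) = 5 - \left(R V + R V\right) = 5 - 2 R V$)
$b{\left(J \right)} = 0$ ($b{\left(J \right)} = 0 \cdot 3 = 0$)
$d{\left(-6,-10 \right)} + b{\left(-10 \right)} w{\left(12,-9 \right)} = \left(5 - \left(-12\right) \left(-10\right)\right) + 0 \cdot 12 = \left(5 - 120\right) + 0 = -115 + 0 = -115$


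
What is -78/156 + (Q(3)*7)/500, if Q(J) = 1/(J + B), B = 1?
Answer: -993/2000 ≈ -0.49650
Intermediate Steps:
Q(J) = 1/(1 + J) (Q(J) = 1/(J + 1) = 1/(1 + J))
-78/156 + (Q(3)*7)/500 = -78/156 + (7/(1 + 3))/500 = -78*1/156 + (7/4)*(1/500) = -1/2 + ((1/4)*7)*(1/500) = -1/2 + (7/4)*(1/500) = -1/2 + 7/2000 = -993/2000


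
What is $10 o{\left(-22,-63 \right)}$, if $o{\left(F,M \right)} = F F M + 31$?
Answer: $-304610$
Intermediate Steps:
$o{\left(F,M \right)} = 31 + M F^{2}$ ($o{\left(F,M \right)} = F^{2} M + 31 = M F^{2} + 31 = 31 + M F^{2}$)
$10 o{\left(-22,-63 \right)} = 10 \left(31 - 63 \left(-22\right)^{2}\right) = 10 \left(31 - 30492\right) = 10 \left(-30461\right) = -304610$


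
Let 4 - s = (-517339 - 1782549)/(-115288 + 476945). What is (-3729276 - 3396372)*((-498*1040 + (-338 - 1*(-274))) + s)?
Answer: 1334839038983345856/361657 ≈ 3.6909e+12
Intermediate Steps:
s = 3746516/361657 (s = 4 - (-517339 - 1782549)/(-115288 + 476945) = 4 - (-2299888)/361657 = 4 - 1*(-2299888/361657) = 4 + 2299888/361657 = 3746516/361657 ≈ 10.359)
(-3729276 - 3396372)*((-498*1040 + (-338 - 1*(-274))) + s) = (-3729276 - 3396372)*((-498*1040 + (-338 - 1*(-274))) + 3746516/361657) = -7125648*((-517920 + (-338 + 274)) + 3746516/361657) = -7125648*((-517920 - 64) + 3746516/361657) = -7125648*(-517984 + 3746516/361657) = -7125648*(-187328792972/361657) = 1334839038983345856/361657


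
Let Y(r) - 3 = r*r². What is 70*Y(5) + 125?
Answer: 9085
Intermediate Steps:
Y(r) = 3 + r³ (Y(r) = 3 + r*r² = 3 + r³)
70*Y(5) + 125 = 70*(3 + 5³) + 125 = 70*(3 + 125) + 125 = 70*128 + 125 = 8960 + 125 = 9085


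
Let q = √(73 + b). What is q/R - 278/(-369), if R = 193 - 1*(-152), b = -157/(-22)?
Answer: 278/369 + √38786/7590 ≈ 0.77934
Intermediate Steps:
b = 157/22 (b = -157*(-1/22) = 157/22 ≈ 7.1364)
R = 345 (R = 193 + 152 = 345)
q = √38786/22 (q = √(73 + 157/22) = √(1763/22) = √38786/22 ≈ 8.9519)
q/R - 278/(-369) = (√38786/22)/345 - 278/(-369) = (√38786/22)*(1/345) - 278*(-1/369) = √38786/7590 + 278/369 = 278/369 + √38786/7590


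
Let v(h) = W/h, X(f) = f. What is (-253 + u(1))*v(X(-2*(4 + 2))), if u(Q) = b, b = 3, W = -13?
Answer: -1625/6 ≈ -270.83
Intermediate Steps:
u(Q) = 3
v(h) = -13/h
(-253 + u(1))*v(X(-2*(4 + 2))) = (-253 + 3)*(-13*(-1/(2*(4 + 2)))) = -(-3250)/((-2*6)) = -(-3250)/(-12) = -(-3250)*(-1)/12 = -250*13/12 = -1625/6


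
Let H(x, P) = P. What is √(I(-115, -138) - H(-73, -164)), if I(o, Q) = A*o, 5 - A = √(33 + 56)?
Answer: √(-411 + 115*√89) ≈ 25.960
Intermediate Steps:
A = 5 - √89 (A = 5 - √(33 + 56) = 5 - √89 ≈ -4.4340)
I(o, Q) = o*(5 - √89) (I(o, Q) = (5 - √89)*o = o*(5 - √89))
√(I(-115, -138) - H(-73, -164)) = √(-115*(5 - √89) - 1*(-164)) = √((-575 + 115*√89) + 164) = √(-411 + 115*√89)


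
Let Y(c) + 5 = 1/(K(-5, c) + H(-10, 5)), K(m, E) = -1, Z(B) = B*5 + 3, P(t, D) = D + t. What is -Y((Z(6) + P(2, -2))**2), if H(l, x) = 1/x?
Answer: 25/4 ≈ 6.2500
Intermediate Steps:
Z(B) = 3 + 5*B (Z(B) = 5*B + 3 = 3 + 5*B)
Y(c) = -25/4 (Y(c) = -5 + 1/(-1 + 1/5) = -5 + 1/(-4/5) = -5 - 5/4 = -25/4)
-Y((Z(6) + P(2, -2))**2) = -1*(-25/4) = 25/4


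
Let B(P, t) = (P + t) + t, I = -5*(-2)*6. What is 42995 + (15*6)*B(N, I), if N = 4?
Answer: 54155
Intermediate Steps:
I = 60 (I = 10*6 = 60)
B(P, t) = P + 2*t
42995 + (15*6)*B(N, I) = 42995 + (15*6)*(4 + 2*60) = 42995 + 90*(4 + 120) = 42995 + 90*124 = 42995 + 11160 = 54155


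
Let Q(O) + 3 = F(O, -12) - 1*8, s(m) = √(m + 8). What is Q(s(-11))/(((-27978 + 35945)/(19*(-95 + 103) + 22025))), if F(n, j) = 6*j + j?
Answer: -2106815/7967 ≈ -264.44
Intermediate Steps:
s(m) = √(8 + m)
F(n, j) = 7*j
Q(O) = -95 (Q(O) = -3 + (7*(-12) - 1*8) = -3 + (-84 - 8) = -3 - 92 = -95)
Q(s(-11))/(((-27978 + 35945)/(19*(-95 + 103) + 22025))) = -95*(19*(-95 + 103) + 22025)/(-27978 + 35945) = -95/(7967/(19*8 + 22025)) = -95/(7967/(152 + 22025)) = -95/(7967/22177) = -95/(7967*(1/22177)) = -95/7967/22177 = -95*22177/7967 = -2106815/7967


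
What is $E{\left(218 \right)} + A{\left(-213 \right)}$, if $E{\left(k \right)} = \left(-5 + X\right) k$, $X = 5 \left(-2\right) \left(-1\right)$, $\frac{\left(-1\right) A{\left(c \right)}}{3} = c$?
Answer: $1729$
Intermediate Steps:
$A{\left(c \right)} = - 3 c$
$X = 10$ ($X = \left(-10\right) \left(-1\right) = 10$)
$E{\left(k \right)} = 5 k$ ($E{\left(k \right)} = \left(-5 + 10\right) k = 5 k$)
$E{\left(218 \right)} + A{\left(-213 \right)} = 5 \cdot 218 - -639 = 1090 + 639 = 1729$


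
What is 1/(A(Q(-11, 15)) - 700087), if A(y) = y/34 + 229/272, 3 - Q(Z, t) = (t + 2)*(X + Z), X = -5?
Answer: -272/190421235 ≈ -1.4284e-6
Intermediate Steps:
Q(Z, t) = 3 - (-5 + Z)*(2 + t) (Q(Z, t) = 3 - (t + 2)*(-5 + Z) = 3 - (2 + t)*(-5 + Z) = 3 - (-5 + Z)*(2 + t))
A(y) = 229/272 + y/34 (A(y) = y*(1/34) + 229*(1/272) = y/34 + 229/272 = 229/272 + y/34)
1/(A(Q(-11, 15)) - 700087) = 1/((229/272 + (13 - 2*(-11) + 5*15 - 1*(-11)*15)/34) - 700087) = 1/((229/272 + (13 + 22 + 75 + 165)/34) - 700087) = 1/((229/272 + (1/34)*275) - 700087) = 1/((229/272 + 275/34) - 700087) = 1/(2429/272 - 700087) = 1/(-190421235/272) = -272/190421235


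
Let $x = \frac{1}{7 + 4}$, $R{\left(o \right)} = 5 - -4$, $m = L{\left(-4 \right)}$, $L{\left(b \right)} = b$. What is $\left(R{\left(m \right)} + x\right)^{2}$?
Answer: $\frac{10000}{121} \approx 82.645$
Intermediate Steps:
$m = -4$
$R{\left(o \right)} = 9$ ($R{\left(o \right)} = 5 + 4 = 9$)
$x = \frac{1}{11} \approx 0.090909$
$\left(R{\left(m \right)} + x\right)^{2} = \left(9 + \frac{1}{11}\right)^{2} = \left(\frac{100}{11}\right)^{2} = \frac{10000}{121}$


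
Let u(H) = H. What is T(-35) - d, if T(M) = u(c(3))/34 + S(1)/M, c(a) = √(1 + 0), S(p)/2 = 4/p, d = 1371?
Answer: -1631727/1190 ≈ -1371.2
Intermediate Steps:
S(p) = 8/p (S(p) = 2*(4/p) = 8/p)
c(a) = 1 (c(a) = √1 = 1)
T(M) = 1/34 + 8/M (T(M) = 1/34 + (8/1)/M = 1*(1/34) + (8*1)/M = 1/34 + 8/M)
T(-35) - d = (1/34)*(272 - 35)/(-35) - 1*1371 = (1/34)*(-1/35)*237 - 1371 = -237/1190 - 1371 = -1631727/1190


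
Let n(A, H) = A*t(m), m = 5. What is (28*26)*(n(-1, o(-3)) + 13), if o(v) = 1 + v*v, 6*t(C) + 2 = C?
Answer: 9100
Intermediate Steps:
t(C) = -⅓ + C/6
o(v) = 1 + v²
n(A, H) = A/2 (n(A, H) = A*(-⅓ + (⅙)*5) = A*(-⅓ + ⅚) = A*(½) = A/2)
(28*26)*(n(-1, o(-3)) + 13) = (28*26)*((½)*(-1) + 13) = 728*(-½ + 13) = 728*(25/2) = 9100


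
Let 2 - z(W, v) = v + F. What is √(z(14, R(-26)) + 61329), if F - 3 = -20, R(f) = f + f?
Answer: 10*√614 ≈ 247.79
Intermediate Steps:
R(f) = 2*f
F = -17 (F = 3 - 20 = -17)
z(W, v) = 19 - v (z(W, v) = 2 - (v - 17) = 2 - (-17 + v) = 2 + (17 - v) = 19 - v)
√(z(14, R(-26)) + 61329) = √((19 - 2*(-26)) + 61329) = √((19 - 1*(-52)) + 61329) = √((19 + 52) + 61329) = √(71 + 61329) = √61400 = 10*√614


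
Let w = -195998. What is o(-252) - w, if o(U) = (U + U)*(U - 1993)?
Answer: 1327478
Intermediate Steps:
o(U) = 2*U*(-1993 + U) (o(U) = (2*U)*(-1993 + U) = 2*U*(-1993 + U))
o(-252) - w = 2*(-252)*(-1993 - 252) - 1*(-195998) = 2*(-252)*(-2245) + 195998 = 1131480 + 195998 = 1327478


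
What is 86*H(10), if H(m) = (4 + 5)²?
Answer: 6966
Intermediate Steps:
H(m) = 81 (H(m) = 9² = 81)
86*H(10) = 86*81 = 6966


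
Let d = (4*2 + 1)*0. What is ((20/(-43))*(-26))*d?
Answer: 0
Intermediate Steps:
d = 0 (d = (8 + 1)*0 = 9*0 = 0)
((20/(-43))*(-26))*d = ((20/(-43))*(-26))*0 = ((20*(-1/43))*(-26))*0 = -20/43*(-26)*0 = (520/43)*0 = 0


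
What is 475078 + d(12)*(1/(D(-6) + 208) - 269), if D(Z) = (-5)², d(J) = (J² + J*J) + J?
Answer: 91890374/233 ≈ 3.9438e+5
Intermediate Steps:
d(J) = J + 2*J² (d(J) = (J² + J²) + J = 2*J² + J = J + 2*J²)
D(Z) = 25
475078 + d(12)*(1/(D(-6) + 208) - 269) = 475078 + (12*(1 + 2*12))*(1/(25 + 208) - 269) = 475078 + (12*(1 + 24))*(1/233 - 269) = 475078 + (12*25)*(1/233 - 269) = 475078 + 300*(-62676/233) = 475078 - 18802800/233 = 91890374/233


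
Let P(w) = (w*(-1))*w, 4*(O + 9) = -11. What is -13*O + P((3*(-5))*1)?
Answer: -289/4 ≈ -72.250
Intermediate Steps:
O = -47/4 (O = -9 + (¼)*(-11) = -9 - 11/4 = -47/4 ≈ -11.750)
P(w) = -w² (P(w) = (-w)*w = -w²)
-13*O + P((3*(-5))*1) = -13*(-47/4) - ((3*(-5))*1)² = 611/4 - (-15*1)² = 611/4 - 1*(-15)² = 611/4 - 1*225 = 611/4 - 225 = -289/4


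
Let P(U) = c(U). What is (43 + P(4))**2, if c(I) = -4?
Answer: 1521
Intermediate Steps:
P(U) = -4
(43 + P(4))**2 = (43 - 4)**2 = 39**2 = 1521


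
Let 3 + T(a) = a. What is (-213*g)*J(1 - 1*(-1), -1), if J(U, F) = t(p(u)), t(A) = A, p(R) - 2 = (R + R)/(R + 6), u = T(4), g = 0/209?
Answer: 0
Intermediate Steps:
g = 0 (g = 0*(1/209) = 0)
T(a) = -3 + a
u = 1 (u = -3 + 4 = 1)
p(R) = 2 + 2*R/(6 + R) (p(R) = 2 + (R + R)/(R + 6) = 2 + (2*R)/(6 + R) = 2 + 2*R/(6 + R))
J(U, F) = 16/7 (J(U, F) = 4*(3 + 1)/(6 + 1) = 4*4/7 = 4*(1/7)*4 = 16/7)
(-213*g)*J(1 - 1*(-1), -1) = -213*0*(16/7) = 0*(16/7) = 0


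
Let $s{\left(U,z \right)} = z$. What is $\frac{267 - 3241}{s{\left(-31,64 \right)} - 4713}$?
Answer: $\frac{2974}{4649} \approx 0.63971$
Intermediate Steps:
$\frac{267 - 3241}{s{\left(-31,64 \right)} - 4713} = \frac{267 - 3241}{64 - 4713} = \frac{267 - 3241}{-4649} = \left(-2974\right) \left(- \frac{1}{4649}\right) = \frac{2974}{4649}$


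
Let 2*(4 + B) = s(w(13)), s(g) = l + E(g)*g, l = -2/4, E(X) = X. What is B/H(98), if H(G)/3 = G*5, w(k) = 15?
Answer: 433/5880 ≈ 0.073639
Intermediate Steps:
H(G) = 15*G (H(G) = 3*(G*5) = 3*(5*G) = 15*G)
l = -½ (l = -2*¼ = -½ ≈ -0.50000)
s(g) = -½ + g² (s(g) = -½ + g*g = -½ + g²)
B = 433/4 (B = -4 + (-½ + 15²)/2 = -4 + (-½ + 225)/2 = -4 + (½)*(449/2) = -4 + 449/4 = 433/4 ≈ 108.25)
B/H(98) = 433/(4*((15*98))) = (433/4)/1470 = (433/4)*(1/1470) = 433/5880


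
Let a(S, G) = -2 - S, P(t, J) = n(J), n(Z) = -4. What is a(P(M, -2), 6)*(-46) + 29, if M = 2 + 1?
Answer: -63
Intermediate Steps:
M = 3
P(t, J) = -4
a(P(M, -2), 6)*(-46) + 29 = (-2 - 1*(-4))*(-46) + 29 = (-2 + 4)*(-46) + 29 = 2*(-46) + 29 = -92 + 29 = -63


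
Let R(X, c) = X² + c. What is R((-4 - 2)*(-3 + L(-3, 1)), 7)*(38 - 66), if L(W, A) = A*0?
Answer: -9268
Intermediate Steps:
L(W, A) = 0
R(X, c) = c + X²
R((-4 - 2)*(-3 + L(-3, 1)), 7)*(38 - 66) = (7 + ((-4 - 2)*(-3 + 0))²)*(38 - 66) = (7 + (-6*(-3))²)*(-28) = (7 + 18²)*(-28) = (7 + 324)*(-28) = 331*(-28) = -9268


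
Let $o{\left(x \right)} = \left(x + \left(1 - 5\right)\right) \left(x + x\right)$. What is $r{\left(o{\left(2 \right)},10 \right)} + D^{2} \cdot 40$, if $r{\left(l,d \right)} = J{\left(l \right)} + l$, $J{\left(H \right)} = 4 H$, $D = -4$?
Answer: $600$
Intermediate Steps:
$o{\left(x \right)} = 2 x \left(-4 + x\right)$ ($o{\left(x \right)} = \left(x + \left(1 - 5\right)\right) 2 x = \left(x - 4\right) 2 x = \left(-4 + x\right) 2 x = 2 x \left(-4 + x\right)$)
$r{\left(l,d \right)} = 5 l$ ($r{\left(l,d \right)} = 4 l + l = 5 l$)
$r{\left(o{\left(2 \right)},10 \right)} + D^{2} \cdot 40 = 5 \cdot 2 \cdot 2 \left(-4 + 2\right) + \left(-4\right)^{2} \cdot 40 = 5 \cdot 2 \cdot 2 \left(-2\right) + 16 \cdot 40 = 5 \left(-8\right) + 640 = -40 + 640 = 600$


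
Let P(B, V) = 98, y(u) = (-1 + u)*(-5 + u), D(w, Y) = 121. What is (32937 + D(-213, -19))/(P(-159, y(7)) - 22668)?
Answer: -16529/11285 ≈ -1.4647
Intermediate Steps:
(32937 + D(-213, -19))/(P(-159, y(7)) - 22668) = (32937 + 121)/(98 - 22668) = 33058/(-22570) = 33058*(-1/22570) = -16529/11285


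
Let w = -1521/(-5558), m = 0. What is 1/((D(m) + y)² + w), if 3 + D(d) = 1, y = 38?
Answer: 5558/7204689 ≈ 0.00077144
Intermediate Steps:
D(d) = -2 (D(d) = -3 + 1 = -2)
w = 1521/5558 (w = -1521*(-1/5558) = 1521/5558 ≈ 0.27366)
1/((D(m) + y)² + w) = 1/((-2 + 38)² + 1521/5558) = 1/(36² + 1521/5558) = 1/(1296 + 1521/5558) = 1/(7204689/5558) = 5558/7204689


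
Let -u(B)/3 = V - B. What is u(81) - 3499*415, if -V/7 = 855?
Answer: -1433887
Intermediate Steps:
V = -5985 (V = -7*855 = -5985)
u(B) = 17955 + 3*B (u(B) = -3*(-5985 - B) = 17955 + 3*B)
u(81) - 3499*415 = (17955 + 3*81) - 3499*415 = (17955 + 243) - 1452085 = 18198 - 1452085 = -1433887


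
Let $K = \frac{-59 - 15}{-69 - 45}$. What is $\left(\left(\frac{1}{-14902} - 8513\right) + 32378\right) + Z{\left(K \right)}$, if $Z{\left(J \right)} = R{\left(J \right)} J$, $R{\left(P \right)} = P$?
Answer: $\frac{1155482508859}{48416598} \approx 23865.0$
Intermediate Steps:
$K = \frac{37}{57}$ ($K = - \frac{74}{-114} = \left(-74\right) \left(- \frac{1}{114}\right) = \frac{37}{57} \approx 0.64912$)
$Z{\left(J \right)} = J^{2}$ ($Z{\left(J \right)} = J J = J^{2}$)
$\left(\left(\frac{1}{-14902} - 8513\right) + 32378\right) + Z{\left(K \right)} = \left(\left(\frac{1}{-14902} - 8513\right) + 32378\right) + \left(\frac{37}{57}\right)^{2} = \left(\left(- \frac{1}{14902} - 8513\right) + 32378\right) + \frac{1369}{3249} = \left(- \frac{126860727}{14902} + 32378\right) + \frac{1369}{3249} = \frac{355636229}{14902} + \frac{1369}{3249} = \frac{1155482508859}{48416598}$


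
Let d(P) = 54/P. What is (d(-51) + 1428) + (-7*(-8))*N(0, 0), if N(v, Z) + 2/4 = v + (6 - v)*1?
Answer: 29494/17 ≈ 1734.9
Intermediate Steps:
N(v, Z) = 11/2 (N(v, Z) = -1/2 + (v + (6 - v)*1) = -1/2 + (v + (6 - v)) = -1/2 + 6 = 11/2)
(d(-51) + 1428) + (-7*(-8))*N(0, 0) = (54/(-51) + 1428) - 7*(-8)*(11/2) = (54*(-1/51) + 1428) + 56*(11/2) = (-18/17 + 1428) + 308 = 24258/17 + 308 = 29494/17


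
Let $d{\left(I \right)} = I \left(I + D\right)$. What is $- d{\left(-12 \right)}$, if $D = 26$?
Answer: $168$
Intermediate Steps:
$d{\left(I \right)} = I \left(26 + I\right)$ ($d{\left(I \right)} = I \left(I + 26\right) = I \left(26 + I\right)$)
$- d{\left(-12 \right)} = - \left(-12\right) \left(26 - 12\right) = - \left(-12\right) 14 = \left(-1\right) \left(-168\right) = 168$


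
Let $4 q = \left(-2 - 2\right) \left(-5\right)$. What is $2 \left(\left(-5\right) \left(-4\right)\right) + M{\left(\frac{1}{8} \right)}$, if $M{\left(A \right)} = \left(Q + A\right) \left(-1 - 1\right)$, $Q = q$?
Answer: $\frac{119}{4} \approx 29.75$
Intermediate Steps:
$q = 5$ ($q = \frac{\left(-2 - 2\right) \left(-5\right)}{4} = \frac{\left(-4\right) \left(-5\right)}{4} = \frac{1}{4} \cdot 20 = 5$)
$Q = 5$
$M{\left(A \right)} = -10 - 2 A$ ($M{\left(A \right)} = \left(5 + A\right) \left(-1 - 1\right) = \left(5 + A\right) \left(-2\right) = -10 - 2 A$)
$2 \left(\left(-5\right) \left(-4\right)\right) + M{\left(\frac{1}{8} \right)} = 2 \left(\left(-5\right) \left(-4\right)\right) - \left(10 + \frac{2}{8}\right) = 2 \cdot 20 - \frac{41}{4} = 40 - \frac{41}{4} = \frac{119}{4}$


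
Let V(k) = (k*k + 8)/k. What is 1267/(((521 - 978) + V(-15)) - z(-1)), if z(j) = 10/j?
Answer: -19005/6938 ≈ -2.7393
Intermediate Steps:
V(k) = (8 + k²)/k (V(k) = (k² + 8)/k = (8 + k²)/k)
1267/(((521 - 978) + V(-15)) - z(-1)) = 1267/(((521 - 978) + (-15 + 8/(-15))) - 10/(-1)) = 1267/((-457 + (-15 + 8*(-1/15))) - 10*(-1)) = 1267/((-457 + (-15 - 8/15)) - 1*(-10)) = 1267/((-457 - 233/15) + 10) = 1267/(-7088/15 + 10) = 1267/(-6938/15) = 1267*(-15/6938) = -19005/6938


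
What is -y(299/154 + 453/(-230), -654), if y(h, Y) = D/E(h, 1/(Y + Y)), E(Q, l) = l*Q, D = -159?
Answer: 460398015/62 ≈ 7.4258e+6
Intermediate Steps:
E(Q, l) = Q*l
y(h, Y) = -318*Y/h (y(h, Y) = -159*(Y + Y)/h = -159*2*Y/h = -318*Y/h)
-y(299/154 + 453/(-230), -654) = -(-318)*(-654)/(299/154 + 453/(-230)) = -(-318)*(-654)/(299*(1/154) + 453*(-1/230)) = -(-318)*(-654)/(299/154 - 453/230) = -(-318)*(-654)/(-248/8855) = -(-318)*(-654)*(-8855)/248 = -1*(-460398015/62) = 460398015/62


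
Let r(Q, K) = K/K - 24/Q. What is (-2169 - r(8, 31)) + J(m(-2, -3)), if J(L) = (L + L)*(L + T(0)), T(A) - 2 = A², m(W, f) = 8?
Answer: -2007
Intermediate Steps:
T(A) = 2 + A²
r(Q, K) = 1 - 24/Q
J(L) = 2*L*(2 + L) (J(L) = (L + L)*(L + (2 + 0²)) = (2*L)*(L + (2 + 0)) = (2*L)*(L + 2) = (2*L)*(2 + L) = 2*L*(2 + L))
(-2169 - r(8, 31)) + J(m(-2, -3)) = (-2169 - (-24 + 8)/8) + 2*8*(2 + 8) = (-2169 - (-16)/8) + 2*8*10 = (-2169 - 1*(-2)) + 160 = (-2169 + 2) + 160 = -2167 + 160 = -2007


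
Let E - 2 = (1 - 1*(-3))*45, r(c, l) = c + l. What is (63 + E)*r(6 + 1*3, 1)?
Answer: 2450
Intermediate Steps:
E = 182 (E = 2 + (1 - 1*(-3))*45 = 2 + (1 + 3)*45 = 2 + 4*45 = 2 + 180 = 182)
(63 + E)*r(6 + 1*3, 1) = (63 + 182)*((6 + 1*3) + 1) = 245*((6 + 3) + 1) = 245*(9 + 1) = 245*10 = 2450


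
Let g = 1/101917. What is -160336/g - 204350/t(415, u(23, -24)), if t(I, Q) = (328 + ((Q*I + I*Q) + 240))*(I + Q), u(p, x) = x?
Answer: -61823030980253217/3783316 ≈ -1.6341e+10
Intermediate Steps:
g = 1/101917 ≈ 9.8119e-6
t(I, Q) = (568 + 2*I*Q)*(I + Q) (t(I, Q) = (328 + ((I*Q + I*Q) + 240))*(I + Q) = (328 + (2*I*Q + 240))*(I + Q) = (328 + (240 + 2*I*Q))*(I + Q) = (568 + 2*I*Q)*(I + Q))
-160336/g - 204350/t(415, u(23, -24)) = -160336/1/101917 - 204350/(568*415 + 568*(-24) + 2*415*(-24)² + 2*(-24)*415²) = -160336*101917 - 204350/(235720 - 13632 + 2*415*576 + 2*(-24)*172225) = -16340964112 - 204350/(235720 - 13632 + 478080 - 8266800) = -16340964112 - 204350/(-7566632) = -16340964112 - 204350*(-1/7566632) = -16340964112 + 102175/3783316 = -61823030980253217/3783316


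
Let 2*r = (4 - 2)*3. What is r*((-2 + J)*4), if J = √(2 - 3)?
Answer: -24 + 12*I ≈ -24.0 + 12.0*I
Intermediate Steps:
J = I (J = √(-1) = I ≈ 1.0*I)
r = 3 (r = ((4 - 2)*3)/2 = (2*3)/2 = (½)*6 = 3)
r*((-2 + J)*4) = 3*((-2 + I)*4) = 3*(-8 + 4*I) = -24 + 12*I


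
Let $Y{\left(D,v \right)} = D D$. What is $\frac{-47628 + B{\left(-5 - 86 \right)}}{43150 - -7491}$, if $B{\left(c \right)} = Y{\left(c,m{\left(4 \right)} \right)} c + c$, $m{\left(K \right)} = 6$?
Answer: $- \frac{801290}{50641} \approx -15.823$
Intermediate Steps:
$Y{\left(D,v \right)} = D^{2}$
$B{\left(c \right)} = c + c^{3}$ ($B{\left(c \right)} = c^{2} c + c = c^{3} + c = c + c^{3}$)
$\frac{-47628 + B{\left(-5 - 86 \right)}}{43150 - -7491} = \frac{-47628 + \left(\left(-5 - 86\right) + \left(-5 - 86\right)^{3}\right)}{43150 - -7491} = \frac{-47628 + \left(\left(-5 - 86\right) + \left(-5 - 86\right)^{3}\right)}{43150 + 7491} = \frac{-47628 + \left(-91 + \left(-91\right)^{3}\right)}{50641} = \left(-47628 - 753662\right) \frac{1}{50641} = \left(-801290\right) \frac{1}{50641} = - \frac{801290}{50641}$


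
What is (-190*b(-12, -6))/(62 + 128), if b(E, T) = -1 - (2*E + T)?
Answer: -29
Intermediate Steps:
b(E, T) = -1 - T - 2*E (b(E, T) = -1 - (T + 2*E) = -1 + (-T - 2*E) = -1 - T - 2*E)
(-190*b(-12, -6))/(62 + 128) = (-190*(-1 - 1*(-6) - 2*(-12)))/(62 + 128) = -190*(-1 + 6 + 24)/190 = -190*29*(1/190) = -5510*1/190 = -29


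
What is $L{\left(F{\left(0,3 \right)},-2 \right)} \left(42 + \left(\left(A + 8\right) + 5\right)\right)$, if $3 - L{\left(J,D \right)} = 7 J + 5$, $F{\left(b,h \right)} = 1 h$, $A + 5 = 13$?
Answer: $-1449$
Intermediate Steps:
$A = 8$ ($A = -5 + 13 = 8$)
$F{\left(b,h \right)} = h$
$L{\left(J,D \right)} = -2 - 7 J$ ($L{\left(J,D \right)} = 3 - \left(7 J + 5\right) = 3 - \left(5 + 7 J\right) = -2 - 7 J$)
$L{\left(F{\left(0,3 \right)},-2 \right)} \left(42 + \left(\left(A + 8\right) + 5\right)\right) = \left(-2 - 21\right) \left(42 + \left(\left(8 + 8\right) + 5\right)\right) = \left(-2 - 21\right) \left(42 + \left(16 + 5\right)\right) = - 23 \left(42 + 21\right) = \left(-23\right) 63 = -1449$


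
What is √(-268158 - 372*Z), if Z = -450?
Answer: I*√100758 ≈ 317.42*I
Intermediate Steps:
√(-268158 - 372*Z) = √(-268158 - 372*(-450)) = √(-268158 + 167400) = √(-100758) = I*√100758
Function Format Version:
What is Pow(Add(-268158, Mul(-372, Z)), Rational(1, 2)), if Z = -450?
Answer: Mul(I, Pow(100758, Rational(1, 2))) ≈ Mul(317.42, I)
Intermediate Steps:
Pow(Add(-268158, Mul(-372, Z)), Rational(1, 2)) = Pow(Add(-268158, Mul(-372, -450)), Rational(1, 2)) = Pow(Add(-268158, 167400), Rational(1, 2)) = Pow(-100758, Rational(1, 2)) = Mul(I, Pow(100758, Rational(1, 2)))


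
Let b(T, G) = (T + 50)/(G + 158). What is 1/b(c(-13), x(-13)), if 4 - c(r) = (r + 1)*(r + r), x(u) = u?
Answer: -145/258 ≈ -0.56202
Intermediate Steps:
c(r) = 4 - 2*r*(1 + r) (c(r) = 4 - (r + 1)*(r + r) = 4 - (1 + r)*2*r = 4 - 2*r*(1 + r))
b(T, G) = (50 + T)/(158 + G)
1/b(c(-13), x(-13)) = 1/((50 + (4 - 2*(-13) - 2*(-13)**2))/(158 - 13)) = 1/((50 + (4 + 26 - 2*169))/145) = 1/((50 + (4 + 26 - 338))/145) = 1/((50 - 308)/145) = 1/((1/145)*(-258)) = 1/(-258/145) = -145/258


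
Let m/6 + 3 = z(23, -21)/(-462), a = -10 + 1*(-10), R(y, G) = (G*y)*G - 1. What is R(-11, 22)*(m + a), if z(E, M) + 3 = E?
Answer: 15687450/77 ≈ 2.0373e+5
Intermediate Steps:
z(E, M) = -3 + E
R(y, G) = -1 + y*G**2 (R(y, G) = y*G**2 - 1 = -1 + y*G**2)
a = -20 (a = -10 - 10 = -20)
m = -1406/77 (m = -18 + 6*((-3 + 23)/(-462)) = -18 + 6*(20*(-1/462)) = -18 + 6*(-10/231) = -18 - 20/77 = -1406/77 ≈ -18.260)
R(-11, 22)*(m + a) = (-1 - 11*22**2)*(-1406/77 - 20) = (-1 - 11*484)*(-2946/77) = (-1 - 5324)*(-2946/77) = -5325*(-2946/77) = 15687450/77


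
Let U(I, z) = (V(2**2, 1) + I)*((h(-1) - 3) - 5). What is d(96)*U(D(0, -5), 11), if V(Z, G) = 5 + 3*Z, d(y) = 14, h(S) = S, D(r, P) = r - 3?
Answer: -1764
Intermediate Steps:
D(r, P) = -3 + r
U(I, z) = -153 - 9*I (U(I, z) = ((5 + 3*2**2) + I)*((-1 - 3) - 5) = ((5 + 3*4) + I)*(-4 - 5) = ((5 + 12) + I)*(-9) = (17 + I)*(-9) = -153 - 9*I)
d(96)*U(D(0, -5), 11) = 14*(-153 - 9*(-3 + 0)) = 14*(-153 - 9*(-3)) = 14*(-153 + 27) = 14*(-126) = -1764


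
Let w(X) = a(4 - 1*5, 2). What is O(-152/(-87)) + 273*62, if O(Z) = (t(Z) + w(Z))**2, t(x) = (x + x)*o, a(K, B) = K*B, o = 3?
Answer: 14295282/841 ≈ 16998.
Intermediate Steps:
a(K, B) = B*K
t(x) = 6*x (t(x) = (x + x)*3 = (2*x)*3 = 6*x)
w(X) = -2 (w(X) = 2*(4 - 1*5) = 2*(4 - 5) = 2*(-1) = -2)
O(Z) = (-2 + 6*Z)**2 (O(Z) = (6*Z - 2)**2 = (-2 + 6*Z)**2)
O(-152/(-87)) + 273*62 = 4*(-1 + 3*(-152/(-87)))**2 + 273*62 = 4*(-1 + 3*(-152*(-1/87)))**2 + 16926 = 4*(-1 + 3*(152/87))**2 + 16926 = 4*(-1 + 152/29)**2 + 16926 = 4*(123/29)**2 + 16926 = 4*(15129/841) + 16926 = 60516/841 + 16926 = 14295282/841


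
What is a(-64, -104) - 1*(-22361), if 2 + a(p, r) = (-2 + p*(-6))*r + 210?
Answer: -17159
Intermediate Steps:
a(p, r) = 208 + r*(-2 - 6*p) (a(p, r) = -2 + ((-2 + p*(-6))*r + 210) = -2 + ((-2 - 6*p)*r + 210) = -2 + (r*(-2 - 6*p) + 210) = -2 + (210 + r*(-2 - 6*p)) = 208 + r*(-2 - 6*p))
a(-64, -104) - 1*(-22361) = (208 - 2*(-104) - 6*(-64)*(-104)) - 1*(-22361) = (208 + 208 - 39936) + 22361 = -39520 + 22361 = -17159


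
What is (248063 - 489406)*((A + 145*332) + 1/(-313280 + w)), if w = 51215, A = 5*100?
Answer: -3076360992027457/262065 ≈ -1.1739e+10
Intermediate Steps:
A = 500
(248063 - 489406)*((A + 145*332) + 1/(-313280 + w)) = (248063 - 489406)*((500 + 145*332) + 1/(-313280 + 51215)) = -241343*((500 + 48140) + 1/(-262065)) = -241343*(48640 - 1/262065) = -241343*12746841599/262065 = -3076360992027457/262065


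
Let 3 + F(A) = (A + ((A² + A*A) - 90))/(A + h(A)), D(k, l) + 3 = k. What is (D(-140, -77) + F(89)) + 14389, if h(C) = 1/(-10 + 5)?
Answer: 6403097/444 ≈ 14421.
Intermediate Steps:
D(k, l) = -3 + k
h(C) = -⅕ (h(C) = 1/(-5) = -⅕)
F(A) = -3 + (-90 + A + 2*A²)/(-⅕ + A) (F(A) = -3 + (A + ((A² + A*A) - 90))/(A - ⅕) = -3 + (A + ((A² + A²) - 90))/(-⅕ + A) = -3 + (A + (2*A² - 90))/(-⅕ + A) = -3 + (A + (-90 + 2*A²))/(-⅕ + A) = -3 + (-90 + A + 2*A²)/(-⅕ + A))
(D(-140, -77) + F(89)) + 14389 = ((-3 - 140) + (-447 - 10*89 + 10*89²)/(-1 + 5*89)) + 14389 = (-143 + (-447 - 890 + 10*7921)/(-1 + 445)) + 14389 = (-143 + (-447 - 890 + 79210)/444) + 14389 = (-143 + (1/444)*77873) + 14389 = (-143 + 77873/444) + 14389 = 14381/444 + 14389 = 6403097/444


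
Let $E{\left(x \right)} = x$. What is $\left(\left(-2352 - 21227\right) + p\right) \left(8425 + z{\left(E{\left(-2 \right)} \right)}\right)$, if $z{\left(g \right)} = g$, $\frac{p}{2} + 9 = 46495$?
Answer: $584497239$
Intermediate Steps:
$p = 92972$ ($p = -18 + 2 \cdot 46495 = -18 + 92990 = 92972$)
$\left(\left(-2352 - 21227\right) + p\right) \left(8425 + z{\left(E{\left(-2 \right)} \right)}\right) = \left(\left(-2352 - 21227\right) + 92972\right) \left(8425 - 2\right) = \left(-23579 + 92972\right) 8423 = 69393 \cdot 8423 = 584497239$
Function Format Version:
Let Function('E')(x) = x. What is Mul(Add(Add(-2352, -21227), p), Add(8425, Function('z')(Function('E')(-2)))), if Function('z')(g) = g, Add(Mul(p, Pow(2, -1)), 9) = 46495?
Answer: 584497239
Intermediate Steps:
p = 92972 (p = Add(-18, Mul(2, 46495)) = Add(-18, 92990) = 92972)
Mul(Add(Add(-2352, -21227), p), Add(8425, Function('z')(Function('E')(-2)))) = Mul(Add(Add(-2352, -21227), 92972), Add(8425, -2)) = Mul(Add(-23579, 92972), 8423) = Mul(69393, 8423) = 584497239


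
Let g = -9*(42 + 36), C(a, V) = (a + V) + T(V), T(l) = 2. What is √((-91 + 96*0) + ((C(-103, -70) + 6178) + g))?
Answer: √5214 ≈ 72.208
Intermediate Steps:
C(a, V) = 2 + V + a (C(a, V) = (a + V) + 2 = (V + a) + 2 = 2 + V + a)
g = -702 (g = -9*78 = -702)
√((-91 + 96*0) + ((C(-103, -70) + 6178) + g)) = √((-91 + 96*0) + (((2 - 70 - 103) + 6178) - 702)) = √((-91 + 0) + ((-171 + 6178) - 702)) = √(-91 + (6007 - 702)) = √(-91 + 5305) = √5214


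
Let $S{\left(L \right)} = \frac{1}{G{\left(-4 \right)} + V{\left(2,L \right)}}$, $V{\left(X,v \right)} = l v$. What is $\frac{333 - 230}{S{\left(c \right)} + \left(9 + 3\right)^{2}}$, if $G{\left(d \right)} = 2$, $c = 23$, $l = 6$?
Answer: $\frac{14420}{20161} \approx 0.71524$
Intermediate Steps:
$V{\left(X,v \right)} = 6 v$
$S{\left(L \right)} = \frac{1}{2 + 6 L}$
$\frac{333 - 230}{S{\left(c \right)} + \left(9 + 3\right)^{2}} = \frac{333 - 230}{\frac{1}{2 \left(1 + 3 \cdot 23\right)} + \left(9 + 3\right)^{2}} = \frac{103}{\frac{1}{2 \left(1 + 69\right)} + 12^{2}} = \frac{103}{\frac{1}{2 \cdot 70} + 144} = \frac{103}{\frac{1}{2} \cdot \frac{1}{70} + 144} = \frac{103}{\frac{1}{140} + 144} = \frac{103}{\frac{20161}{140}} = 103 \cdot \frac{140}{20161} = \frac{14420}{20161}$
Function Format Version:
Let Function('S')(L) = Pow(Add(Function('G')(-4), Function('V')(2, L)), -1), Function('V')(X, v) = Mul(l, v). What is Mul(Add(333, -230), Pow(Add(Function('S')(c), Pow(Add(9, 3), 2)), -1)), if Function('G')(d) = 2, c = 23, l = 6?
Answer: Rational(14420, 20161) ≈ 0.71524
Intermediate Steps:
Function('V')(X, v) = Mul(6, v)
Function('S')(L) = Pow(Add(2, Mul(6, L)), -1)
Mul(Add(333, -230), Pow(Add(Function('S')(c), Pow(Add(9, 3), 2)), -1)) = Mul(Add(333, -230), Pow(Add(Mul(Rational(1, 2), Pow(Add(1, Mul(3, 23)), -1)), Pow(Add(9, 3), 2)), -1)) = Mul(103, Pow(Add(Mul(Rational(1, 2), Pow(Add(1, 69), -1)), Pow(12, 2)), -1)) = Mul(103, Pow(Add(Mul(Rational(1, 2), Pow(70, -1)), 144), -1)) = Mul(103, Pow(Add(Mul(Rational(1, 2), Rational(1, 70)), 144), -1)) = Mul(103, Pow(Add(Rational(1, 140), 144), -1)) = Mul(103, Pow(Rational(20161, 140), -1)) = Mul(103, Rational(140, 20161)) = Rational(14420, 20161)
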